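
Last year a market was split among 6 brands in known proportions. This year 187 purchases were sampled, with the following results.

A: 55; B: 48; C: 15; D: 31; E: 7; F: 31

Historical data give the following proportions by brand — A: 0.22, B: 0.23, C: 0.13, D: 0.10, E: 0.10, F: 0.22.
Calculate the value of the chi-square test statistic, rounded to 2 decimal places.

26.72

Expected counts E_i = n·p_i: 187×0.22 = 41.14, 187×0.23 = 43.01, 187×0.13 = 24.31, 187×0.10 = 18.7, 187×0.10 = 18.7, 187×0.22 = 41.14.
A: (55 − 41.14)²/41.14 = 192.0996/41.14 = 4.669
B: (48 − 43.01)²/43.01 = 24.9001/43.01 = 0.579
C: (15 − 24.31)²/24.31 = 86.6761/24.31 = 3.565
D: (31 − 18.7)²/18.7 = 151.29/18.7 = 8.090
E: (7 − 18.7)²/18.7 = 136.89/18.7 = 7.320
F: (31 − 41.14)²/41.14 = 102.8196/41.14 = 2.499
Sum = 26.72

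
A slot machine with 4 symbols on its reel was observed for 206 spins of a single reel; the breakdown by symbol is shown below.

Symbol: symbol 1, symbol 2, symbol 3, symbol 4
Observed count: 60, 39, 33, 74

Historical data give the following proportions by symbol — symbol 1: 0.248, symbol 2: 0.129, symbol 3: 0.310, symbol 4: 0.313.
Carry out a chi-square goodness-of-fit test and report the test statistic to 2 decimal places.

23.68

Expected counts E_i = n·p_i: 206×0.248 = 51.088, 206×0.129 = 26.574, 206×0.310 = 63.86, 206×0.313 = 64.478.
symbol 1: (60 − 51.088)²/51.088 = 79.423744/51.088 = 1.555
symbol 2: (39 − 26.574)²/26.574 = 154.405476/26.574 = 5.810
symbol 3: (33 − 63.86)²/63.86 = 952.3396/63.86 = 14.913
symbol 4: (74 − 64.478)²/64.478 = 90.668484/64.478 = 1.406
Sum = 23.68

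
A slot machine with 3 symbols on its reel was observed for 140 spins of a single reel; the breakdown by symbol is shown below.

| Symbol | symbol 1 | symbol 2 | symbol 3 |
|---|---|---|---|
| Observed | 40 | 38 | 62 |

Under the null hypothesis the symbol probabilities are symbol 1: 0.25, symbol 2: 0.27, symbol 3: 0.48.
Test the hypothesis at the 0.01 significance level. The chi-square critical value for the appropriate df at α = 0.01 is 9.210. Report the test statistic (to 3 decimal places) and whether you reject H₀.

Expected counts E_i = n·p_i: 140×0.25 = 35, 140×0.27 = 37.8, 140×0.48 = 67.2.
symbol 1: (40 − 35)²/35 = 25/35 = 0.7143
symbol 2: (38 − 37.8)²/37.8 = 0.04/37.8 = 0.0011
symbol 3: (62 − 67.2)²/67.2 = 27.04/67.2 = 0.4024
Sum = 1.118
df = 2. Since 1.118 < 9.210, we do not reject H₀.

1.118; do not reject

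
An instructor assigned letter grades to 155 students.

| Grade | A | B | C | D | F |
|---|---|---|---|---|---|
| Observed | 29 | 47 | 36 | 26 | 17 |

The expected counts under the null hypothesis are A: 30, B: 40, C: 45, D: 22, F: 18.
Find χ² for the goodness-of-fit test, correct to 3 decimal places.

cat         O        E   (O−E)²/E
A          29       30     0.0333
B          47       40     1.2250
C          36       45     1.8000
D          26       22     0.7273
F          17       18     0.0556
Sum = 3.841

3.841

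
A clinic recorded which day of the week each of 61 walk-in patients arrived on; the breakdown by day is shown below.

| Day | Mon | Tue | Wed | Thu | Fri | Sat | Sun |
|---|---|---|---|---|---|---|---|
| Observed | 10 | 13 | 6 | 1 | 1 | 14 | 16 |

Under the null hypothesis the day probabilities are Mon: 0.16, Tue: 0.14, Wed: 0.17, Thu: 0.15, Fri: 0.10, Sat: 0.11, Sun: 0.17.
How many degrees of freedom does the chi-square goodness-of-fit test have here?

6

There are k = 7 categories and no parameters were estimated from the data, so df = 7 − 1 = 6.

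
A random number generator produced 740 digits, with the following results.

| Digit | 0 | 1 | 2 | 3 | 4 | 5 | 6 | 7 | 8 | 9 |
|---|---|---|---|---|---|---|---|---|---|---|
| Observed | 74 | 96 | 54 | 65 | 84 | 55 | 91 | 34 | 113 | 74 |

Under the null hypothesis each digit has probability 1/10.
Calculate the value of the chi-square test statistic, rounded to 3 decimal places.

65.351

Expected count for each of the 10 categories: 740/10 = 74.
0: (74 − 74)²/74 = 0/74 = 0.0000
1: (96 − 74)²/74 = 484/74 = 6.5405
2: (54 − 74)²/74 = 400/74 = 5.4054
3: (65 − 74)²/74 = 81/74 = 1.0946
4: (84 − 74)²/74 = 100/74 = 1.3514
5: (55 − 74)²/74 = 361/74 = 4.8784
6: (91 − 74)²/74 = 289/74 = 3.9054
7: (34 − 74)²/74 = 1600/74 = 21.6216
8: (113 − 74)²/74 = 1521/74 = 20.5541
9: (74 − 74)²/74 = 0/74 = 0.0000
Sum = 65.351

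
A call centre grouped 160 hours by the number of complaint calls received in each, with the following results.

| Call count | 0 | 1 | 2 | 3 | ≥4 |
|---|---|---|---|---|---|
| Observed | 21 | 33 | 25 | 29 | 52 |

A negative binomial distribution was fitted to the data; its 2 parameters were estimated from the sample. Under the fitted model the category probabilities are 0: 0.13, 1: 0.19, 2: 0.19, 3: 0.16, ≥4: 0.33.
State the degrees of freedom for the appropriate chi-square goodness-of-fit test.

There are k = 5 categories and 2 parameters estimated from the data, so df = 5 − 1 − 2 = 2.

2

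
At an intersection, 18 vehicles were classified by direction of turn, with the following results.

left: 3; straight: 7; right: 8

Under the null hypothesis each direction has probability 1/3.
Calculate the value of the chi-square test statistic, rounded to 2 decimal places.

2.33

Expected count for each of the 3 categories: 18/3 = 6.
left: (3 − 6)²/6 = 9/6 = 1.500
straight: (7 − 6)²/6 = 1/6 = 0.167
right: (8 − 6)²/6 = 4/6 = 0.667
Sum = 2.33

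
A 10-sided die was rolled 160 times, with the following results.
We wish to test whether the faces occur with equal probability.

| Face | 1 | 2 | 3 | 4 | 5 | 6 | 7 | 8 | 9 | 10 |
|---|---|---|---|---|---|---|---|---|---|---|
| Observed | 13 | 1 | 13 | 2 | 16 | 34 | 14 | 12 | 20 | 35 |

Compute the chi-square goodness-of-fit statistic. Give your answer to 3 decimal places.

72.500

Expected count for each of the 10 categories: 160/10 = 16.
χ² = (13−16)²/16 + (1−16)²/16 + (13−16)²/16 + (2−16)²/16 + (16−16)²/16 + (34−16)²/16 + (14−16)²/16 + (12−16)²/16 + (20−16)²/16 + (35−16)²/16
   = 0.5625 + 14.0625 + 0.5625 + 12.2500 + 0.0000 + 20.2500 + 0.2500 + 1.0000 + 1.0000 + 22.5625
Sum = 72.500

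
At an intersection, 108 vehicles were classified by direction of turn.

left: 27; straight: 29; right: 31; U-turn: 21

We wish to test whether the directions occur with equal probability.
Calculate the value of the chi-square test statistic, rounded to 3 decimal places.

Expected count for each of the 4 categories: 108/4 = 27.
left: (27 − 27)²/27 = 0/27 = 0.0000
straight: (29 − 27)²/27 = 4/27 = 0.1481
right: (31 − 27)²/27 = 16/27 = 0.5926
U-turn: (21 − 27)²/27 = 36/27 = 1.3333
Sum = 2.074

2.074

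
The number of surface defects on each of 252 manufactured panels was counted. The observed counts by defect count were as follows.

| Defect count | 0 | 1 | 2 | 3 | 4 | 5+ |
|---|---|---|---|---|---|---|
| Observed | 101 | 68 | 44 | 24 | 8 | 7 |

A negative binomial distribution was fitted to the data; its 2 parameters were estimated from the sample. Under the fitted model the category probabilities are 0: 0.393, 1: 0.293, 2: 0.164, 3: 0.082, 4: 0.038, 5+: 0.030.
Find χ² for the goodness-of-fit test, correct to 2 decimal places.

1.51

Expected counts E_i = n·p_i: 252×0.393 = 99.036, 252×0.293 = 73.836, 252×0.164 = 41.328, 252×0.082 = 20.664, 252×0.038 = 9.576, 252×0.030 = 7.56.
cat         O        E   (O−E)²/E
0         101   99.036      0.039
1          68   73.836      0.461
2          44   41.328      0.173
3          24   20.664      0.539
4           8    9.576      0.259
5+          7     7.56      0.041
Sum = 1.51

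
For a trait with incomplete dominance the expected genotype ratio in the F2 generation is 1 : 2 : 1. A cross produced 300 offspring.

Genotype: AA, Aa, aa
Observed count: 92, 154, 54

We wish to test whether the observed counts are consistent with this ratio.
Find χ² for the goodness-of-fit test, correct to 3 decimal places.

9.840

Ratio total = 4. Expected counts: 300×1/4 = 75, 300×2/4 = 150, 300×1/4 = 75.
cat         O        E   (O−E)²/E
AA         92       75     3.8533
Aa        154      150     0.1067
aa         54       75     5.8800
Sum = 9.840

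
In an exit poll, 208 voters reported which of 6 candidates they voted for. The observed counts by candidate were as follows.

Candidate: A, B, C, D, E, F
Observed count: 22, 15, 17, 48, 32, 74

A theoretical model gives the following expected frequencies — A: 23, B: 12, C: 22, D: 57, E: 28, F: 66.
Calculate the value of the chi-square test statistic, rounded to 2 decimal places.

4.89

A: (22 − 23)²/23 = 1/23 = 0.043
B: (15 − 12)²/12 = 9/12 = 0.750
C: (17 − 22)²/22 = 25/22 = 1.136
D: (48 − 57)²/57 = 81/57 = 1.421
E: (32 − 28)²/28 = 16/28 = 0.571
F: (74 − 66)²/66 = 64/66 = 0.970
Sum = 4.89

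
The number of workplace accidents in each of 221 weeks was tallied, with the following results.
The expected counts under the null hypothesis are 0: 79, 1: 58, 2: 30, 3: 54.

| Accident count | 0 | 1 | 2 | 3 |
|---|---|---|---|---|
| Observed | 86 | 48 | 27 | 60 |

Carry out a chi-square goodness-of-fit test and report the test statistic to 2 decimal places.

χ² = (86−79)²/79 + (48−58)²/58 + (27−30)²/30 + (60−54)²/54
   = 0.620 + 1.724 + 0.300 + 0.667
Sum = 3.31

3.31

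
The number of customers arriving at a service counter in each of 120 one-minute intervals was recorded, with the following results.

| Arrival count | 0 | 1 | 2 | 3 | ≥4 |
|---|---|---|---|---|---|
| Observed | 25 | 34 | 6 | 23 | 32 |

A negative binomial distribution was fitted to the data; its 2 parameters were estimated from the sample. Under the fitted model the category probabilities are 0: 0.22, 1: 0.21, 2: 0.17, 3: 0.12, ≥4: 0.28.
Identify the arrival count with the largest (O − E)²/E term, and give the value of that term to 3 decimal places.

2, 10.165

Expected counts E_i = n·p_i: 120×0.22 = 26.4, 120×0.21 = 25.2, 120×0.17 = 20.4, 120×0.12 = 14.4, 120×0.28 = 33.6.
χ² = (25−26.4)²/26.4 + (34−25.2)²/25.2 + (6−20.4)²/20.4 + (23−14.4)²/14.4 + (32−33.6)²/33.6
   = 0.0742 + 3.0730 + 10.1647 + 5.1361 + 0.0762
The largest term is for 2: 10.165.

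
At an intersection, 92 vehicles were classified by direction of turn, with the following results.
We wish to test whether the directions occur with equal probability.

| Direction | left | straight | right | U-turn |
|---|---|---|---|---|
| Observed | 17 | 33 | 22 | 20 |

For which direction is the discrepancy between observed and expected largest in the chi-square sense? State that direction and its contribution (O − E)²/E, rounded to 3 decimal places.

Under H₀ each category has probability 1/4, so each expected count is 92/4 = 23.
left: (17 − 23)²/23 = 36/23 = 1.5652
straight: (33 − 23)²/23 = 100/23 = 4.3478
right: (22 − 23)²/23 = 1/23 = 0.0435
U-turn: (20 − 23)²/23 = 9/23 = 0.3913
The largest term is for straight: 4.348.

straight, 4.348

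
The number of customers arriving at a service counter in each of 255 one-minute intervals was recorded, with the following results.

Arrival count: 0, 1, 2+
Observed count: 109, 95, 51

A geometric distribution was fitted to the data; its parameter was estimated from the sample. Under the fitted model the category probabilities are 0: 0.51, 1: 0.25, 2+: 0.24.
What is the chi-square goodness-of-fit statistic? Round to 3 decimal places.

20.426

Expected counts E_i = n·p_i: 255×0.51 = 130.05, 255×0.25 = 63.75, 255×0.24 = 61.2.
cat         O        E   (O−E)²/E
0         109   130.05     3.4072
1          95    63.75    15.3186
2+         51     61.2     1.7000
Sum = 20.426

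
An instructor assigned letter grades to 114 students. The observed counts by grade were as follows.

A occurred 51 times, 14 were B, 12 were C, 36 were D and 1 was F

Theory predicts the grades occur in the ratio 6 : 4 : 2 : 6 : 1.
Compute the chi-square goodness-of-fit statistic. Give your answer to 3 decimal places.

14.583

Ratio total = 19. Expected counts: 114×6/19 = 36, 114×4/19 = 24, 114×2/19 = 12, 114×6/19 = 36, 114×1/19 = 6.
χ² = (51−36)²/36 + (14−24)²/24 + (12−12)²/12 + (36−36)²/36 + (1−6)²/6
   = 6.2500 + 4.1667 + 0.0000 + 0.0000 + 4.1667
Sum = 14.583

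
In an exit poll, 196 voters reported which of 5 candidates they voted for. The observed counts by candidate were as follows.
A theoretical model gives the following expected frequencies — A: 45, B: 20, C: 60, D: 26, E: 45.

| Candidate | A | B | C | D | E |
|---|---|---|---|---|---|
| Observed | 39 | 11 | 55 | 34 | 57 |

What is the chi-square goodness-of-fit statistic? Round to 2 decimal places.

10.93

A: (39 − 45)²/45 = 36/45 = 0.800
B: (11 − 20)²/20 = 81/20 = 4.050
C: (55 − 60)²/60 = 25/60 = 0.417
D: (34 − 26)²/26 = 64/26 = 2.462
E: (57 − 45)²/45 = 144/45 = 3.200
Sum = 10.93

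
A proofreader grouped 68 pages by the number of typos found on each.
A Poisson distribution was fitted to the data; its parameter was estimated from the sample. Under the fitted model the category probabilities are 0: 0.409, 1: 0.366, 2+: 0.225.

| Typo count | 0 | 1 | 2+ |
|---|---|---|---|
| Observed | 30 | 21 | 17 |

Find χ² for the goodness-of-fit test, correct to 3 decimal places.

0.968

Expected counts E_i = n·p_i: 68×0.409 = 27.812, 68×0.366 = 24.888, 68×0.225 = 15.3.
χ² = (30−27.812)²/27.812 + (21−24.888)²/24.888 + (17−15.3)²/15.3
   = 0.1721 + 0.6074 + 0.1889
Sum = 0.968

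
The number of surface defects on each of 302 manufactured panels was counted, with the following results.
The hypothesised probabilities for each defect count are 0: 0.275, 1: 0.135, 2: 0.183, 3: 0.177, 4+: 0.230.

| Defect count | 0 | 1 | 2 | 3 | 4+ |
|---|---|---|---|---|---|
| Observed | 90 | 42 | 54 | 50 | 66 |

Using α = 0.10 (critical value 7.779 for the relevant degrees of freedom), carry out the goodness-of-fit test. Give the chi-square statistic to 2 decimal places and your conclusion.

Expected counts E_i = n·p_i: 302×0.275 = 83.05, 302×0.135 = 40.77, 302×0.183 = 55.266, 302×0.177 = 53.454, 302×0.230 = 69.46.
χ² = (90−83.05)²/83.05 + (42−40.77)²/40.77 + (54−55.266)²/55.266 + (50−53.454)²/53.454 + (66−69.46)²/69.46
   = 0.582 + 0.037 + 0.029 + 0.223 + 0.172
Sum = 1.04
df = 4. Since 1.04 < 7.779, we do not reject H₀.

1.04; do not reject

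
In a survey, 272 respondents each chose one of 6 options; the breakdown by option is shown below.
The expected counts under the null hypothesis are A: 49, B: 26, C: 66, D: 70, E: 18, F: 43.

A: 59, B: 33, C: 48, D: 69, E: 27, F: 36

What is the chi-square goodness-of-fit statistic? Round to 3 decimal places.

14.488

χ² = (59−49)²/49 + (33−26)²/26 + (48−66)²/66 + (69−70)²/70 + (27−18)²/18 + (36−43)²/43
   = 2.0408 + 1.8846 + 4.9091 + 0.0143 + 4.5000 + 1.1395
Sum = 14.488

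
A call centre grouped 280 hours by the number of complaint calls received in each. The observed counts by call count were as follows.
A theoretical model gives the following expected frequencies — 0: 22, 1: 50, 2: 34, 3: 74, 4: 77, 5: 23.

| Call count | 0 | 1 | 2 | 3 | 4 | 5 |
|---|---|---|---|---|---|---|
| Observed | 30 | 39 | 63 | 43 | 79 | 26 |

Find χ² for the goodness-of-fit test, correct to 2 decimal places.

cat         O        E   (O−E)²/E
0          30       22      2.909
1          39       50      2.420
2          63       34     24.735
3          43       74     12.986
4          79       77      0.052
5          26       23      0.391
Sum = 43.49

43.49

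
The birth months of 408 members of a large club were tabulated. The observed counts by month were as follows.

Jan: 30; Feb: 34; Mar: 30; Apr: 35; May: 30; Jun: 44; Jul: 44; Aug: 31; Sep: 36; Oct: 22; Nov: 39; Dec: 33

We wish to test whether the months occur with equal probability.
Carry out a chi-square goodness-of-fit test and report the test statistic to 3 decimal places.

Expected count for each of the 12 categories: 408/12 = 34.
cat         O        E   (O−E)²/E
Jan        30       34     0.4706
Feb        34       34     0.0000
Mar        30       34     0.4706
Apr        35       34     0.0294
May        30       34     0.4706
Jun        44       34     2.9412
Jul        44       34     2.9412
Aug        31       34     0.2647
Sep        36       34     0.1176
Oct        22       34     4.2353
Nov        39       34     0.7353
Dec        33       34     0.0294
Sum = 12.706

12.706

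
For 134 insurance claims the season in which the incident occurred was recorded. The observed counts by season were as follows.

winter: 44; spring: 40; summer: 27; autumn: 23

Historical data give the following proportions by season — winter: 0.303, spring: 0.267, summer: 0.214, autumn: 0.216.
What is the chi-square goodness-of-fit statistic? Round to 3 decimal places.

Expected counts E_i = n·p_i: 134×0.303 = 40.602, 134×0.267 = 35.778, 134×0.214 = 28.676, 134×0.216 = 28.944.
winter: (44 − 40.602)²/40.602 = 11.546404/40.602 = 0.2844
spring: (40 − 35.778)²/35.778 = 17.825284/35.778 = 0.4982
summer: (27 − 28.676)²/28.676 = 2.808976/28.676 = 0.0980
autumn: (23 − 28.944)²/28.944 = 35.331136/28.944 = 1.2207
Sum = 2.101

2.101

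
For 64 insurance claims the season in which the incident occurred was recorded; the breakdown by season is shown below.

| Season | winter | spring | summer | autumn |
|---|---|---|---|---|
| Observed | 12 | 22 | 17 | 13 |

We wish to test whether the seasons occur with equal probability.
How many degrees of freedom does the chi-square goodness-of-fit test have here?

3

There are k = 4 categories and no parameters were estimated from the data, so df = 4 − 1 = 3.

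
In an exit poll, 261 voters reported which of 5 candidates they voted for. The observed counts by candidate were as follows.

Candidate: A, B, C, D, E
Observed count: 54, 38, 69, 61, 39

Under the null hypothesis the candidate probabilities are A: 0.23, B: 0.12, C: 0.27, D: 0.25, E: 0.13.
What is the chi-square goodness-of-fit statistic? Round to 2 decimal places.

3.10

Expected counts E_i = n·p_i: 261×0.23 = 60.03, 261×0.12 = 31.32, 261×0.27 = 70.47, 261×0.25 = 65.25, 261×0.13 = 33.93.
cat         O        E   (O−E)²/E
A          54    60.03      0.606
B          38    31.32      1.425
C          69    70.47      0.031
D          61    65.25      0.277
E          39    33.93      0.758
Sum = 3.10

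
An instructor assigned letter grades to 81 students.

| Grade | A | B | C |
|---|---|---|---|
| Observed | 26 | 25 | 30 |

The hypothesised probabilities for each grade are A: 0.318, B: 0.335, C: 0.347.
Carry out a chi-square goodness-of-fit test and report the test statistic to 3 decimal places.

Expected counts E_i = n·p_i: 81×0.318 = 25.758, 81×0.335 = 27.135, 81×0.347 = 28.107.
A: (26 − 25.758)²/25.758 = 0.058564/25.758 = 0.0023
B: (25 − 27.135)²/27.135 = 4.558225/27.135 = 0.1680
C: (30 − 28.107)²/28.107 = 3.583449/28.107 = 0.1275
Sum = 0.298

0.298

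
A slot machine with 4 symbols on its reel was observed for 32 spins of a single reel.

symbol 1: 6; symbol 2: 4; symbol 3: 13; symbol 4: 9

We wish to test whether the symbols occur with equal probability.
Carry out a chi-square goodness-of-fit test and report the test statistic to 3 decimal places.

Expected count for each of the 4 categories: 32/4 = 8.
cat           O        E   (O−E)²/E
symbol 1      6        8     0.5000
symbol 2      4        8     2.0000
symbol 3     13        8     3.1250
symbol 4      9        8     0.1250
Sum = 5.750

5.750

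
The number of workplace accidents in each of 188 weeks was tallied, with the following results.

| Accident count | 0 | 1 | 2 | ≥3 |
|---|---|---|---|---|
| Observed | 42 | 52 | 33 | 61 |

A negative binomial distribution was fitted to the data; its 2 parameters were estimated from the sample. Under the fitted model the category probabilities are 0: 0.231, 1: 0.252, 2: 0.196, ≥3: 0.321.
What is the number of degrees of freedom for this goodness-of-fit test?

There are k = 4 categories and 2 parameters estimated from the data, so df = 4 − 1 − 2 = 1.

1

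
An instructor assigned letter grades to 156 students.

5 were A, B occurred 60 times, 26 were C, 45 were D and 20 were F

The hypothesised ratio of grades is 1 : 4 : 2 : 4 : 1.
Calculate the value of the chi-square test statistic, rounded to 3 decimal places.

10.865

Ratio total = 12. Expected counts: 156×1/12 = 13, 156×4/12 = 52, 156×2/12 = 26, 156×4/12 = 52, 156×1/12 = 13.
A: (5 − 13)²/13 = 64/13 = 4.9231
B: (60 − 52)²/52 = 64/52 = 1.2308
C: (26 − 26)²/26 = 0/26 = 0.0000
D: (45 − 52)²/52 = 49/52 = 0.9423
F: (20 − 13)²/13 = 49/13 = 3.7692
Sum = 10.865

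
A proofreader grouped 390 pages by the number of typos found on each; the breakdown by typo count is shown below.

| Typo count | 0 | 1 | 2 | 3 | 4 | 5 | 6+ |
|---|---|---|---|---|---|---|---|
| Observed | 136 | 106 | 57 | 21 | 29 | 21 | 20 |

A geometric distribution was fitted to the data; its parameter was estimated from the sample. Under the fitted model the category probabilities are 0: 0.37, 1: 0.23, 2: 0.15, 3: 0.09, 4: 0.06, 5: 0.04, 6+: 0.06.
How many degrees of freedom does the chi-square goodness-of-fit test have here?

There are k = 7 categories and 1 parameter estimated from the data, so df = 7 − 1 − 1 = 5.

5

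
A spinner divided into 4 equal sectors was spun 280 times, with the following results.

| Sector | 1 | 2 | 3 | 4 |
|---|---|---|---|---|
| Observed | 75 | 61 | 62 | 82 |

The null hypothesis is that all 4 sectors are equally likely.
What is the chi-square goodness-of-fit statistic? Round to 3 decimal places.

4.486

Expected count for each of the 4 categories: 280/4 = 70.
cat         O        E   (O−E)²/E
1          75       70     0.3571
2          61       70     1.1571
3          62       70     0.9143
4          82       70     2.0571
Sum = 4.486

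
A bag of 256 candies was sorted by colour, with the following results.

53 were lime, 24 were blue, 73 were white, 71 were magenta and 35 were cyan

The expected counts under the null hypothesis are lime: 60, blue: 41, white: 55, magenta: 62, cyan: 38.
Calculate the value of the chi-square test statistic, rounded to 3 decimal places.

15.300

cat          O        E   (O−E)²/E
lime        53       60     0.8167
blue        24       41     7.0488
white       73       55     5.8909
magenta     71       62     1.3065
cyan        35       38     0.2368
Sum = 15.300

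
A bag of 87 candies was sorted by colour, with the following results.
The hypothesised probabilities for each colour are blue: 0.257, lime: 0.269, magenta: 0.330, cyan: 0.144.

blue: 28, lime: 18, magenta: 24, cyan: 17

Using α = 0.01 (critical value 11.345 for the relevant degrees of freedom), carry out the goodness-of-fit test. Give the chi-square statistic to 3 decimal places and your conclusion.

5.040; do not reject

Expected counts E_i = n·p_i: 87×0.257 = 22.359, 87×0.269 = 23.403, 87×0.330 = 28.71, 87×0.144 = 12.528.
cat          O        E   (O−E)²/E
blue        28   22.359     1.4232
lime        18   23.403     1.2474
magenta     24    28.71     0.7727
cyan        17   12.528     1.5963
Sum = 5.040
df = 3. Since 5.040 < 11.345, we do not reject H₀.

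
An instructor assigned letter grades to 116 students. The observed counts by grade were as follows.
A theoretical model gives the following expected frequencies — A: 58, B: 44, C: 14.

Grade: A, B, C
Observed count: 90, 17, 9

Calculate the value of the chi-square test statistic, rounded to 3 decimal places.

cat         O        E   (O−E)²/E
A          90       58    17.6552
B          17       44    16.5682
C           9       14     1.7857
Sum = 36.009

36.009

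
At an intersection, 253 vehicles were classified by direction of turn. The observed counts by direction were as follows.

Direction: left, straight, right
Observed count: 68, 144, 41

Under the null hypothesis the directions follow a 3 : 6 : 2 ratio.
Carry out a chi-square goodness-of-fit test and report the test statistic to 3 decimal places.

0.819

Ratio total = 11. Expected counts: 253×3/11 = 69, 253×6/11 = 138, 253×2/11 = 46.
χ² = (68−69)²/69 + (144−138)²/138 + (41−46)²/46
   = 0.0145 + 0.2609 + 0.5435
Sum = 0.819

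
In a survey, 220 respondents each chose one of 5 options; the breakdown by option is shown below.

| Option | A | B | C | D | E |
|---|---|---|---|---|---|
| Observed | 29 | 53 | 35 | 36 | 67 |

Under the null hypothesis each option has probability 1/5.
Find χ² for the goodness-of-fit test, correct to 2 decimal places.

Expected count for each of the 5 categories: 220/5 = 44.
χ² = (29−44)²/44 + (53−44)²/44 + (35−44)²/44 + (36−44)²/44 + (67−44)²/44
   = 5.114 + 1.841 + 1.841 + 1.455 + 12.023
Sum = 22.27

22.27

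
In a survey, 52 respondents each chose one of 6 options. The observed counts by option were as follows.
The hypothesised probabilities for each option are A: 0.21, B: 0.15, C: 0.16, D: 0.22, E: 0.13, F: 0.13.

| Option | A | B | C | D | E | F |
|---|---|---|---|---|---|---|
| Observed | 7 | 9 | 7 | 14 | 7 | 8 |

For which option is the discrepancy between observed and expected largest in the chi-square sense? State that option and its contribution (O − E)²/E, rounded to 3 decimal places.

Expected counts E_i = n·p_i: 52×0.21 = 10.92, 52×0.15 = 7.8, 52×0.16 = 8.32, 52×0.22 = 11.44, 52×0.13 = 6.76, 52×0.13 = 6.76.
cat         O        E   (O−E)²/E
A           7    10.92     1.4072
B           9      7.8     0.1846
C           7     8.32     0.2094
D          14    11.44     0.5729
E           7     6.76     0.0085
F           8     6.76     0.2275
The largest term is for A: 1.407.

A, 1.407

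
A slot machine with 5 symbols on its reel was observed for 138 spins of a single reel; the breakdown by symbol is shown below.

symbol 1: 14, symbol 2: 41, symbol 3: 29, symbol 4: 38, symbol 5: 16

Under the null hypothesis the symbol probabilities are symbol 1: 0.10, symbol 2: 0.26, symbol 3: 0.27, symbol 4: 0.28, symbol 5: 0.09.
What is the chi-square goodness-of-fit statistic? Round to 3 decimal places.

Expected counts E_i = n·p_i: 138×0.10 = 13.8, 138×0.26 = 35.88, 138×0.27 = 37.26, 138×0.28 = 38.64, 138×0.09 = 12.42.
χ² = (14−13.8)²/13.8 + (41−35.88)²/35.88 + (29−37.26)²/37.26 + (38−38.64)²/38.64 + (16−12.42)²/12.42
   = 0.0029 + 0.7306 + 1.8311 + 0.0106 + 1.0319
Sum = 3.607

3.607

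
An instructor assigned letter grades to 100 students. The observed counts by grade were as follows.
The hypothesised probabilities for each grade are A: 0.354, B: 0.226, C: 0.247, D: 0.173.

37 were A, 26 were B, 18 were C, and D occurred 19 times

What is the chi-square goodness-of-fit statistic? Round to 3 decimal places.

Expected counts E_i = n·p_i: 100×0.354 = 35.4, 100×0.226 = 22.6, 100×0.247 = 24.7, 100×0.173 = 17.3.
χ² = (37−35.4)²/35.4 + (26−22.6)²/22.6 + (18−24.7)²/24.7 + (19−17.3)²/17.3
   = 0.0723 + 0.5115 + 1.8174 + 0.1671
Sum = 2.568

2.568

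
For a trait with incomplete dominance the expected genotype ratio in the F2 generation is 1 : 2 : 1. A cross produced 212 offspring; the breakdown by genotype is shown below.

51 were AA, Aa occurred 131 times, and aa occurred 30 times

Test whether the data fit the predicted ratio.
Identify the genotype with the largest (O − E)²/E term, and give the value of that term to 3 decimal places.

Ratio total = 4. Expected counts: 212×1/4 = 53, 212×2/4 = 106, 212×1/4 = 53.
AA: (51 − 53)²/53 = 4/53 = 0.0755
Aa: (131 − 106)²/106 = 625/106 = 5.8962
aa: (30 − 53)²/53 = 529/53 = 9.9811
The largest term is for aa: 9.981.

aa, 9.981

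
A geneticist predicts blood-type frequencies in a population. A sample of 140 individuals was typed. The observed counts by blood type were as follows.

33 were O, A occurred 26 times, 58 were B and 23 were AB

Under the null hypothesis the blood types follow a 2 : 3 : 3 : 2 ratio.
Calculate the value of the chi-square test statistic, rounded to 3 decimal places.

13.976

Ratio total = 10. Expected counts: 140×2/10 = 28, 140×3/10 = 42, 140×3/10 = 42, 140×2/10 = 28.
O: (33 − 28)²/28 = 25/28 = 0.8929
A: (26 − 42)²/42 = 256/42 = 6.0952
B: (58 − 42)²/42 = 256/42 = 6.0952
AB: (23 − 28)²/28 = 25/28 = 0.8929
Sum = 13.976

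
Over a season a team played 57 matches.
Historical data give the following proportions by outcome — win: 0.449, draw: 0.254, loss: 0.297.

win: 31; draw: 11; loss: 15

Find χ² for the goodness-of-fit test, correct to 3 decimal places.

Expected counts E_i = n·p_i: 57×0.449 = 25.593, 57×0.254 = 14.478, 57×0.297 = 16.929.
cat         O        E   (O−E)²/E
win        31   25.593     1.1423
draw       11   14.478     0.8355
loss       15   16.929     0.2198
Sum = 2.198

2.198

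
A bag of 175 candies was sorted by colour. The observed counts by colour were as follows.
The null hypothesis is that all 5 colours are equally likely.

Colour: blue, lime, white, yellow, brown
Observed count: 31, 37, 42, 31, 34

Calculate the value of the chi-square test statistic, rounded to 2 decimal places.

Expected count for each of the 5 categories: 175/5 = 35.
cat         O        E   (O−E)²/E
blue       31       35      0.457
lime       37       35      0.114
white      42       35      1.400
yellow     31       35      0.457
brown      34       35      0.029
Sum = 2.46

2.46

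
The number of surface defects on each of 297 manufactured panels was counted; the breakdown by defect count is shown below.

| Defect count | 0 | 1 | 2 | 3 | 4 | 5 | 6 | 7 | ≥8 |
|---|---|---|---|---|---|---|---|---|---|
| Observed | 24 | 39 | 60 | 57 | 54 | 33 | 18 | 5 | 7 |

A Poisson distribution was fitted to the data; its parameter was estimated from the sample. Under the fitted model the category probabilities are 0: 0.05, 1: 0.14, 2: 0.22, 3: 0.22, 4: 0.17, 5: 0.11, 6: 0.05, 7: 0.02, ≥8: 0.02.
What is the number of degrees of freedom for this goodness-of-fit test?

There are k = 9 categories and 1 parameter estimated from the data, so df = 9 − 1 − 1 = 7.

7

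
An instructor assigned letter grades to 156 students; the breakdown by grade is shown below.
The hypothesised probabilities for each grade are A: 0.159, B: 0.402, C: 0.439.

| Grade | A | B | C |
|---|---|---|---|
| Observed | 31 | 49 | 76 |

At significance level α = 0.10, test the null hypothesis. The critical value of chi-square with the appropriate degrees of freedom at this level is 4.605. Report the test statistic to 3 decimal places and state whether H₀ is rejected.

Expected counts E_i = n·p_i: 156×0.159 = 24.804, 156×0.402 = 62.712, 156×0.439 = 68.484.
χ² = (31−24.804)²/24.804 + (49−62.712)²/62.712 + (76−68.484)²/68.484
   = 1.5478 + 2.9981 + 0.8249
Sum = 5.371
df = 2. Since 5.371 > 4.605, we reject H₀.

5.371; reject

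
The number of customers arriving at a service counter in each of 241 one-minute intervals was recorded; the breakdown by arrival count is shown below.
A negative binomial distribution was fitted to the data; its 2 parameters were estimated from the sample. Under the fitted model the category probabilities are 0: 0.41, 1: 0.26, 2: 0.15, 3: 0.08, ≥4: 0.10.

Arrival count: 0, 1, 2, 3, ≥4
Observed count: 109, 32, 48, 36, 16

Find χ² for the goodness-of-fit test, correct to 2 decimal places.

37.16

Expected counts E_i = n·p_i: 241×0.41 = 98.81, 241×0.26 = 62.66, 241×0.15 = 36.15, 241×0.08 = 19.28, 241×0.10 = 24.1.
χ² = (109−98.81)²/98.81 + (32−62.66)²/62.66 + (48−36.15)²/36.15 + (36−19.28)²/19.28 + (16−24.1)²/24.1
   = 1.051 + 15.002 + 3.884 + 14.500 + 2.722
Sum = 37.16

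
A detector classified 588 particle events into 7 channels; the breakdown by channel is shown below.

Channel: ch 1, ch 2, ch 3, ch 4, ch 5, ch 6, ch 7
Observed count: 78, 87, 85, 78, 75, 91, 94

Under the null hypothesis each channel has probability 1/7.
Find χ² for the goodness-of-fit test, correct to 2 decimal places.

3.71

Under H₀ each category has probability 1/7, so each expected count is 588/7 = 84.
ch 1: (78 − 84)²/84 = 36/84 = 0.429
ch 2: (87 − 84)²/84 = 9/84 = 0.107
ch 3: (85 − 84)²/84 = 1/84 = 0.012
ch 4: (78 − 84)²/84 = 36/84 = 0.429
ch 5: (75 − 84)²/84 = 81/84 = 0.964
ch 6: (91 − 84)²/84 = 49/84 = 0.583
ch 7: (94 − 84)²/84 = 100/84 = 1.190
Sum = 3.71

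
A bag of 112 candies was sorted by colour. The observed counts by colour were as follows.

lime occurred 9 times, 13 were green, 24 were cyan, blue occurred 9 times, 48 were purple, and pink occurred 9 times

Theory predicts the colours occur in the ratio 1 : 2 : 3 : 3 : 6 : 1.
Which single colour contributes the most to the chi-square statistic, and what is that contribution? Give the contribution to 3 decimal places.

Ratio total = 16. Expected counts: 112×1/16 = 7, 112×2/16 = 14, 112×3/16 = 21, 112×3/16 = 21, 112×6/16 = 42, 112×1/16 = 7.
χ² = (9−7)²/7 + (13−14)²/14 + (24−21)²/21 + (9−21)²/21 + (48−42)²/42 + (9−7)²/7
   = 0.5714 + 0.0714 + 0.4286 + 6.8571 + 0.8571 + 0.5714
The largest term is for blue: 6.857.

blue, 6.857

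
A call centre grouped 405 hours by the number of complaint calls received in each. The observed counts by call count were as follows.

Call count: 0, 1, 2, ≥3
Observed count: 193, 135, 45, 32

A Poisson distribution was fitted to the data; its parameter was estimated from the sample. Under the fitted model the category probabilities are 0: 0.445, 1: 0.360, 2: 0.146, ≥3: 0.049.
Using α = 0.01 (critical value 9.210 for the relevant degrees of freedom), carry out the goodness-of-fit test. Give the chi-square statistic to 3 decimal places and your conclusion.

12.527; reject

Expected counts E_i = n·p_i: 405×0.445 = 180.225, 405×0.360 = 145.8, 405×0.146 = 59.13, 405×0.049 = 19.845.
0: (193 − 180.225)²/180.225 = 163.200625/180.225 = 0.9055
1: (135 − 145.8)²/145.8 = 116.64/145.8 = 0.8000
2: (45 − 59.13)²/59.13 = 199.6569/59.13 = 3.3766
≥3: (32 − 19.845)²/19.845 = 147.744025/19.845 = 7.4449
Sum = 12.527
df = 2. Since 12.527 > 9.210, we reject H₀.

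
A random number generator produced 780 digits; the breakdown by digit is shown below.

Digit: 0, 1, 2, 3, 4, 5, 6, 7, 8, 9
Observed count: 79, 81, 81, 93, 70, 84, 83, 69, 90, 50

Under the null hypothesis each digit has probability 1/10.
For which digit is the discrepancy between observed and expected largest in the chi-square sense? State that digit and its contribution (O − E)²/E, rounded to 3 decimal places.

9, 10.051

Under H₀ each category has probability 1/10, so each expected count is 780/10 = 78.
χ² = (79−78)²/78 + (81−78)²/78 + (81−78)²/78 + (93−78)²/78 + (70−78)²/78 + (84−78)²/78 + (83−78)²/78 + (69−78)²/78 + (90−78)²/78 + (50−78)²/78
   = 0.0128 + 0.1154 + 0.1154 + 2.8846 + 0.8205 + 0.4615 + 0.3205 + 1.0385 + 1.8462 + 10.0513
The largest term is for 9: 10.051.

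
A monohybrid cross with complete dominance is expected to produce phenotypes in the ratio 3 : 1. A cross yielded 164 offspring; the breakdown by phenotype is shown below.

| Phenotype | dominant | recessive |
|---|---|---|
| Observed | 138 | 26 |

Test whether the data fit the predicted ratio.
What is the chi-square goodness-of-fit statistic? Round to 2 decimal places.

Ratio total = 4. Expected counts: 164×3/4 = 123, 164×1/4 = 41.
cat            O        E   (O−E)²/E
dominant     138      123      1.829
recessive     26       41      5.488
Sum = 7.32

7.32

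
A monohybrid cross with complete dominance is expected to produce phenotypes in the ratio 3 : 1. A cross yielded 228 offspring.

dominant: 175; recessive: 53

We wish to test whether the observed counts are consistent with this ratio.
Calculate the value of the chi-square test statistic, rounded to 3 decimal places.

0.374

Ratio total = 4. Expected counts: 228×3/4 = 171, 228×1/4 = 57.
χ² = (175−171)²/171 + (53−57)²/57
   = 0.0936 + 0.2807
Sum = 0.374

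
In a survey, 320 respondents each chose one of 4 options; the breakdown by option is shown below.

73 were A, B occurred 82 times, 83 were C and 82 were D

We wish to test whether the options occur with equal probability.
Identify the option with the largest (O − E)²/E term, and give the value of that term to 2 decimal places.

A, 0.61

Under H₀ each category has probability 1/4, so each expected count is 320/4 = 80.
A: (73 − 80)²/80 = 49/80 = 0.613
B: (82 − 80)²/80 = 4/80 = 0.050
C: (83 − 80)²/80 = 9/80 = 0.113
D: (82 − 80)²/80 = 4/80 = 0.050
The largest term is for A: 0.61.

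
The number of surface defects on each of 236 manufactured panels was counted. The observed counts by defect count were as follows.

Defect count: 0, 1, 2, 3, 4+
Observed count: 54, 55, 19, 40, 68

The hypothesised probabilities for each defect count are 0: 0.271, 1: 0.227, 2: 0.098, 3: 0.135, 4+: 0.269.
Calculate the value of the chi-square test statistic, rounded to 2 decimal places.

Expected counts E_i = n·p_i: 236×0.271 = 63.956, 236×0.227 = 53.572, 236×0.098 = 23.128, 236×0.135 = 31.86, 236×0.269 = 63.484.
0: (54 − 63.956)²/63.956 = 99.121936/63.956 = 1.550
1: (55 − 53.572)²/53.572 = 2.039184/53.572 = 0.038
2: (19 − 23.128)²/23.128 = 17.040384/23.128 = 0.737
3: (40 − 31.86)²/31.86 = 66.2596/31.86 = 2.080
4+: (68 − 63.484)²/63.484 = 20.394256/63.484 = 0.321
Sum = 4.73

4.73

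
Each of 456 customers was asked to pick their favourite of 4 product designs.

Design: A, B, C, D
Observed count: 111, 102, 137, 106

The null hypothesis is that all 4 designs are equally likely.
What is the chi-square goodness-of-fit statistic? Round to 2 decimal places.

6.54

Under H₀ each category has probability 1/4, so each expected count is 456/4 = 114.
A: (111 − 114)²/114 = 9/114 = 0.079
B: (102 − 114)²/114 = 144/114 = 1.263
C: (137 − 114)²/114 = 529/114 = 4.640
D: (106 − 114)²/114 = 64/114 = 0.561
Sum = 6.54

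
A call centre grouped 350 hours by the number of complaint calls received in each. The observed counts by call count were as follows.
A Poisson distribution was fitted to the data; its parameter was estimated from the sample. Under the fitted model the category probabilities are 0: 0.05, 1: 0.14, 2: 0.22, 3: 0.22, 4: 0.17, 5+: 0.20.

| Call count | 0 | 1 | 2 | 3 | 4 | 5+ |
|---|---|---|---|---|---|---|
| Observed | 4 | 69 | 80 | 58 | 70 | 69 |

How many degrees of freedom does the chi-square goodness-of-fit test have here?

4

There are k = 6 categories and 1 parameter estimated from the data, so df = 6 − 1 − 1 = 4.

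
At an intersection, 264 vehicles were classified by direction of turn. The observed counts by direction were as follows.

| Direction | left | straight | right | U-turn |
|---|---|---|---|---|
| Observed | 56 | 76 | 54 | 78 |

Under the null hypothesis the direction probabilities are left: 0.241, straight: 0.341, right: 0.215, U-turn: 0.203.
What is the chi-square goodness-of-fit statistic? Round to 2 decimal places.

Expected counts E_i = n·p_i: 264×0.241 = 63.624, 264×0.341 = 90.024, 264×0.215 = 56.76, 264×0.203 = 53.592.
left: (56 − 63.624)²/63.624 = 58.125376/63.624 = 0.914
straight: (76 − 90.024)²/90.024 = 196.672576/90.024 = 2.185
right: (54 − 56.76)²/56.76 = 7.6176/56.76 = 0.134
U-turn: (78 − 53.592)²/53.592 = 595.750464/53.592 = 11.116
Sum = 14.35

14.35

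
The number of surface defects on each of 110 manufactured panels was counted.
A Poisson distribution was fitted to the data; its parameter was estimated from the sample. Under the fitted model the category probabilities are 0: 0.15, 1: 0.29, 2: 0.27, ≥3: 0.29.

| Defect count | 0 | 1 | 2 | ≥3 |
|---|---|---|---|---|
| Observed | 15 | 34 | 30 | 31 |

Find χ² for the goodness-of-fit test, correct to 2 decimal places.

Expected counts E_i = n·p_i: 110×0.15 = 16.5, 110×0.29 = 31.9, 110×0.27 = 29.7, 110×0.29 = 31.9.
χ² = (15−16.5)²/16.5 + (34−31.9)²/31.9 + (30−29.7)²/29.7 + (31−31.9)²/31.9
   = 0.136 + 0.138 + 0.003 + 0.025
Sum = 0.30

0.30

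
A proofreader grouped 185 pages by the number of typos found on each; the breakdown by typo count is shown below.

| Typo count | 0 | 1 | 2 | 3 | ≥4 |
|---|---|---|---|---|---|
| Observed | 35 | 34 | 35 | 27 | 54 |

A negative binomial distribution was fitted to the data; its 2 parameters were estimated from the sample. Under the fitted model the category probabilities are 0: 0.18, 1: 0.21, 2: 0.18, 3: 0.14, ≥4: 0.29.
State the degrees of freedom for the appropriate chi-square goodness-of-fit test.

2

There are k = 5 categories and 2 parameters estimated from the data, so df = 5 − 1 − 2 = 2.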